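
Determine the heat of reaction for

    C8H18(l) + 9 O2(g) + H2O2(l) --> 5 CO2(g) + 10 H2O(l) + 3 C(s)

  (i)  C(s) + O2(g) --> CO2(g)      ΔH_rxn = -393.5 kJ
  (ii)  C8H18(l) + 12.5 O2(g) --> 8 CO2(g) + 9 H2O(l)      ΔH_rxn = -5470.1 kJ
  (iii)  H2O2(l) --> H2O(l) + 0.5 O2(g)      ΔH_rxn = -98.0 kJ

ΔH_rxn = -4387.6 kJ

(i) reversed and × 3 (C(s) must end up as a product; ×3 to match 3 C(s) in the target): (-3)·(-393.5) = +1180.5 kJ
(ii) as written (C8H18(l) already on the reactant side): -5470.1 kJ
(iii) as written (H2O2(l) already on the reactant side): -98.0 kJ
ΔH_rxn = (+1180.5) + (-5470.1) + (-98.0) = -4387.6 kJ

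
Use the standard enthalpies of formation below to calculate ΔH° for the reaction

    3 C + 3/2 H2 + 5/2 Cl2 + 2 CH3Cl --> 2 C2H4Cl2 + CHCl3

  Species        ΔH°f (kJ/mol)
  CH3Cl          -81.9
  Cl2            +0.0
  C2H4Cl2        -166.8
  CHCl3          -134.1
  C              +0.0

ΔH° = -303.9 kJ/mol

Products: 2·(-166.8) + 1·(-134.1) = -467.7
Reactants: 3·(+0.0) + 3/2·(+0.0) + 5/2·(+0.0) + 2·(-81.9) = -163.8
ΔH° = (-467.7) − (-163.8) = -303.9 kJ/mol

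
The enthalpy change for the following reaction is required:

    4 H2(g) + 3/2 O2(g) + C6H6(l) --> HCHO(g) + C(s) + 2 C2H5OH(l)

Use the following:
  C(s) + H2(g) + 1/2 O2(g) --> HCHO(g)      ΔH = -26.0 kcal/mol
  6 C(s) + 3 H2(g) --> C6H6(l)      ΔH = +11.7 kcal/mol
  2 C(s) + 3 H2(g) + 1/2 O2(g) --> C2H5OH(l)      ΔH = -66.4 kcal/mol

equation 1 as written: -26.0 kcal/mol
equation 2 reversed: -11.7 kcal/mol
equation 3 × 2: (2)·(-66.4) = -132.8 kcal/mol
Summing the manipulated equations, ΔH = (-26.0) + (-11.7) + (-132.8) = -170.5 kcal/mol

ΔH = -170.5 kcal/mol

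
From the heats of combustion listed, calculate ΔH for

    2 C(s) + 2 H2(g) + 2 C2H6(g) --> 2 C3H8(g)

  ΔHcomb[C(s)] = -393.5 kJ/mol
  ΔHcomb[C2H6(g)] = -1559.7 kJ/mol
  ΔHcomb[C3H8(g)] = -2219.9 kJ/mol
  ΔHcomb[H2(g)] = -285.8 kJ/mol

With combustion enthalpies, reactants minus products:
= [2·(-393.5) + 2·(-285.8) + 2·(-1559.7)] − [2·(-2219.9)]
= -38.2 kJ/mol

ΔH = -38.2 kJ/mol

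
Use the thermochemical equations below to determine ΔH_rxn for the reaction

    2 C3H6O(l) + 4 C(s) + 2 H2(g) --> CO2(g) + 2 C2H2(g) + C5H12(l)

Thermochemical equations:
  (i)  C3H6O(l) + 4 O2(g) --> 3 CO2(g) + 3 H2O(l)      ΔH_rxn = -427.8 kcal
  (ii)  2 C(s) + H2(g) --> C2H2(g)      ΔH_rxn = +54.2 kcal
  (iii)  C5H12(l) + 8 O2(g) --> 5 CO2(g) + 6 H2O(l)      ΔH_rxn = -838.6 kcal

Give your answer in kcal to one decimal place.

ΔH_rxn = 91.4 kcal

(i) × 2: (2)·(-427.8) = -855.6 kcal
(ii) × 2: (2)·(+54.2) = +108.4 kcal
(iii) reversed: +838.6 kcal
By Hess's law, ΔH_rxn = (2)·(-427.8) + (2)·(+54.2) + (-1)·(-838.6) = 91.4 kcal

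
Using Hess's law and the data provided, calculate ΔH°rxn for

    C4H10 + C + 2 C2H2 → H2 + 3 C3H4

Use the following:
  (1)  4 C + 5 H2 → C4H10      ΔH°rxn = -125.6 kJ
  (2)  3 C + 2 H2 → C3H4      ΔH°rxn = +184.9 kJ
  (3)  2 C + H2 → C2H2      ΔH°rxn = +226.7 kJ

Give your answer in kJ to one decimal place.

(1) reversed: +125.6 kJ
(2) × 3: (3)·(+184.9) = +554.7 kJ
(3) reversed and × 2: (-2)·(+226.7) = -453.4 kJ
ΔH°rxn = (-1)·(-125.6) + (3)·(+184.9) + (-2)·(+226.7) = 226.9 kJ

ΔH°rxn = 226.9 kJ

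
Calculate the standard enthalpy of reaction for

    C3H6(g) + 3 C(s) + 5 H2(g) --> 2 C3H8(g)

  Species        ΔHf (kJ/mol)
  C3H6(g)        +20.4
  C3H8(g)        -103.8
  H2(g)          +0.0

Products: 2·(-103.8) = -207.6
Reactants: 1·(+20.4) + 3·(+0.0) + 5·(+0.0) = +20.4
ΔH° = (-207.6) − (+20.4) = -228.0 kJ/mol

ΔH° = -228.0 kJ/mol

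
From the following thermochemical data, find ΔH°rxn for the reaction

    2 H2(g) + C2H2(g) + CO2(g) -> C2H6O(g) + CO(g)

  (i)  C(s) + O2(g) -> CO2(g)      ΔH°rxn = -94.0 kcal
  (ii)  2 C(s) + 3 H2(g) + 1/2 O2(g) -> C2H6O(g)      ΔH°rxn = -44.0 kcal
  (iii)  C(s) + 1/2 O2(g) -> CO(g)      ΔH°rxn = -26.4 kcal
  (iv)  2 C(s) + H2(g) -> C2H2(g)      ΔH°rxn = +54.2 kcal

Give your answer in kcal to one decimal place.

(i) reversed: +94.0 kcal
(ii) as written: -44.0 kcal
(iii) as written: -26.4 kcal
(iv) reversed: -54.2 kcal
By Hess's law, ΔH°rxn = (-1)·(-94.0) + (1)·(-44.0) + (1)·(-26.4) + (-1)·(+54.2) = -30.6 kcal

ΔH°rxn = -30.6 kcal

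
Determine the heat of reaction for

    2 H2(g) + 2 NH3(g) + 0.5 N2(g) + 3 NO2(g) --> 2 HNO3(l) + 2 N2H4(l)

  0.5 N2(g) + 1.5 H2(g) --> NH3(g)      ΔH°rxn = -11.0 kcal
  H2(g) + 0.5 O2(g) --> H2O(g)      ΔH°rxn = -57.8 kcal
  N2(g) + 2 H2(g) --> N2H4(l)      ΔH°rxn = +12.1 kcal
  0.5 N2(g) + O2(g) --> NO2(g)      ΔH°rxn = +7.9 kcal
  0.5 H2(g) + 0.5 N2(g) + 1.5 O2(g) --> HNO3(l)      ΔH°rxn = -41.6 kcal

ΔH°rxn = -60.7 kcal

equation 1 reversed and × 2 (NH3(g) must end up as a reactant; ×2 to match 2 NH3(g) in the target): (-2)·(-11.0) = +22.0 kcal
equation 2: not needed (H2O(g) appears nowhere else).
equation 3 × 2 (scale by 2 for the 2 N2H4(l)): (2)·(+12.1) = +24.2 kcal
equation 4 reversed and × 3 (NO2(g) must end up as a reactant; scale by 3 for the 3 NO2(g)): (-3)·(+7.9) = -23.7 kcal
equation 5 × 2 (×2 to match 2 HNO3(l) in the target): (2)·(-41.6) = -83.2 kcal
Summing the manipulated equations, ΔH°rxn = (-2)·(-11.0) + (2)·(+12.1) + (-3)·(+7.9) + (2)·(-41.6) = -60.7 kcal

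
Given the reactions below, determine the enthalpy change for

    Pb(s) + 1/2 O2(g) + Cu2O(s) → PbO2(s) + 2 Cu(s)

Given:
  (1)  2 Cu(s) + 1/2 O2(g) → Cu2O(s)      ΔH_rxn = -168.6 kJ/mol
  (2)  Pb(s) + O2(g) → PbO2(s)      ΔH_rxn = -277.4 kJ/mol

(1) reversed (reverse to put Cu2O(s) on the reactant side): +168.6 kJ/mol
(2) as written (PbO2(s) already on the product side): -277.4 kJ/mol
ΔH_rxn = (-1)·(-168.6) + (1)·(-277.4) = -108.8 kJ/mol

ΔH_rxn = -108.8 kJ/mol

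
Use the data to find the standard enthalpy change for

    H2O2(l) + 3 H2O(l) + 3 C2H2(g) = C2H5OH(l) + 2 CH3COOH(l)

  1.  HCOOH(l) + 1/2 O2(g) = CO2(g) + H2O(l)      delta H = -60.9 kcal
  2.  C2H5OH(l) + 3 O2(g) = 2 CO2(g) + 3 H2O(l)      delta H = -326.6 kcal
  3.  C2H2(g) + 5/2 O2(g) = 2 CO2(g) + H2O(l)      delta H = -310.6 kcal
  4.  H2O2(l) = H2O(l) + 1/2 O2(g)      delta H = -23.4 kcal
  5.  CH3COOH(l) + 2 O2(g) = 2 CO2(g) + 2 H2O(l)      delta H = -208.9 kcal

delta H = -210.8 kcal

eq. 1: not needed (HCOOH(l) appears nowhere else).
eq. 2 reversed (C2H5OH(l) must end up as a product): +326.6 kcal
eq. 3 × 3 (scale by 3 for the 3 C2H2(g)): (3)·(-310.6) = -931.8 kcal
eq. 4 as written (H2O2(l) already on the reactant side): -23.4 kcal
eq. 5 reversed and × 2 (CH3COOH(l) must end up as a product; scale by 2 for the 2 CH3COOH(l)): (-2)·(-208.9) = +417.8 kcal
Summing the manipulated equations, delta H = (-1)·(-326.6) + (3)·(-310.6) + (1)·(-23.4) + (-2)·(-208.9) = -210.8 kcal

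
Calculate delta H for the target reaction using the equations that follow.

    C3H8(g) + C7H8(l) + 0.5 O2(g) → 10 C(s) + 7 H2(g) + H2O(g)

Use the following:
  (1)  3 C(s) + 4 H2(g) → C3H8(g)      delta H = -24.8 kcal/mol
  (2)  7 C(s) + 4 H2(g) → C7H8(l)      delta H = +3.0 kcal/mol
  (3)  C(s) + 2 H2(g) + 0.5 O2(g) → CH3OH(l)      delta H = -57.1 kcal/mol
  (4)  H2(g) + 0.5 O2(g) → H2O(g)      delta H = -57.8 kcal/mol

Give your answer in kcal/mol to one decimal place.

delta H = -36.0 kcal/mol

(1) reversed: +24.8 kcal/mol
(2) reversed: -3.0 kcal/mol
(3): not needed.
(4) as written: -57.8 kcal/mol
delta H = (-1)·(-24.8) + (-1)·(+3.0) + (1)·(-57.8) = -36.0 kcal/mol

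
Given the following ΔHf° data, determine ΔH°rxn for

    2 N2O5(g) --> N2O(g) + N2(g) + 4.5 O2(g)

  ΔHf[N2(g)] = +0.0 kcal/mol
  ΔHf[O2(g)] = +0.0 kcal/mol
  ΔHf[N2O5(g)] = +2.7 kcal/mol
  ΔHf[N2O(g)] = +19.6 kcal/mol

ΔH°rxn = 14.2 kcal/mol

Products: 1·(+19.6) + 1·(+0.0) + 9/2·(+0.0) = +19.6
Reactants: 2·(+2.7) = +5.4
ΔH°rxn = (+19.6) − (+5.4) = 14.2 kcal/mol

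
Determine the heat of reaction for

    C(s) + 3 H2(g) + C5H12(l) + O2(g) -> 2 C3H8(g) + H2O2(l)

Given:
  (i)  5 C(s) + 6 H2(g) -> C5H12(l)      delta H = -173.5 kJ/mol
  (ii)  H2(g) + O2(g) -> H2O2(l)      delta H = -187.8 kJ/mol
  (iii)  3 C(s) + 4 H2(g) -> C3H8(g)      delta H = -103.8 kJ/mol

delta H = -221.9 kJ/mol

(i) reversed (reverse to put C5H12(l) on the reactant side): +173.5 kJ/mol
(ii) as written (H2O2(l) already on the product side): -187.8 kJ/mol
(iii) × 2 (scale by 2 for the 2 C3H8(g)): (2)·(-103.8) = -207.6 kJ/mol
delta H = (+173.5) + (-187.8) + (-207.6) = -221.9 kJ/mol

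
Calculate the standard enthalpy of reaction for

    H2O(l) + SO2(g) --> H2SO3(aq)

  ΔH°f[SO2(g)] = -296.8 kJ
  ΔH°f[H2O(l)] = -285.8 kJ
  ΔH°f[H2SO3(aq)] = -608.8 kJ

Products: 1·(-608.8) = -608.8
Reactants: 1·(-285.8) + 1·(-296.8) = -582.6
ΔHrxn = (-608.8) − (-582.6) = -26.2 kJ

ΔHrxn = -26.2 kJ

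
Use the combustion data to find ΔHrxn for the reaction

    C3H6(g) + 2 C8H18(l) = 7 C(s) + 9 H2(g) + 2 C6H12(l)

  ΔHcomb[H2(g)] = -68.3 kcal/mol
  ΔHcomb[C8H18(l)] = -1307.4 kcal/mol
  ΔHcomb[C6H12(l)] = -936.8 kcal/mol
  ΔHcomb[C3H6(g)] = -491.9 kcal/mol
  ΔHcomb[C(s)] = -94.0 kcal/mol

Using ΔH = Σ nΔHc°(reactants) − Σ nΔHc°(products):
= [1·(-491.9) + 2·(-1307.4)] − [7·(-94.0) + 9·(-68.3) + 2·(-936.8)]
= 39.6 kcal/mol

ΔHrxn = 39.6 kcal/mol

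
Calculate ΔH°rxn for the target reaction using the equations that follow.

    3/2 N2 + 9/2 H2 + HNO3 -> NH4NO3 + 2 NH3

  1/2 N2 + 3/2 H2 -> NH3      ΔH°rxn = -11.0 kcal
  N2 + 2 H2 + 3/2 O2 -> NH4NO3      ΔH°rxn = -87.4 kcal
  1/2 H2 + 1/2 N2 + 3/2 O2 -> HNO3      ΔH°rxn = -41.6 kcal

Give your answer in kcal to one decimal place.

ΔH°rxn = -67.8 kcal

equation 1 × 2 (×2 to match 2 NH3 in the target): (2)·(-11.0) = -22.0 kcal
equation 2 as written (NH4NO3 already on the product side): -87.4 kcal
equation 3 reversed (HNO3 must end up as a reactant): +41.6 kcal
Summing the manipulated equations, ΔH°rxn = (2)·(-11.0) + (1)·(-87.4) + (-1)·(-41.6) = -67.8 kcal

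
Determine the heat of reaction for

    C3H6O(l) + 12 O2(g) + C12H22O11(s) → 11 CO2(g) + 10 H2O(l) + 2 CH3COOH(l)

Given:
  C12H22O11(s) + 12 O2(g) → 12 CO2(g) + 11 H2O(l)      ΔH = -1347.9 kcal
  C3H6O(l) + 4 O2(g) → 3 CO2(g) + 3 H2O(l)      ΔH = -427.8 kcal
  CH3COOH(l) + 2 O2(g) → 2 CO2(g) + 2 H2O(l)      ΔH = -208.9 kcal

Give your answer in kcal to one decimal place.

ΔH = -1357.9 kcal

equation 1 as written (C12H22O11(s) already on the reactant side): -1347.9 kcal
equation 2 as written (C3H6O(l) already on the reactant side): -427.8 kcal
equation 3 reversed and × 2 (CH3COOH(l) must end up as a product; scale by 2 for the 2 CH3COOH(l)): (-2)·(-208.9) = +417.8 kcal
Since enthalpy is a state function, ΔH = (1)·(-1347.9) + (1)·(-427.8) + (-2)·(-208.9) = -1357.9 kcal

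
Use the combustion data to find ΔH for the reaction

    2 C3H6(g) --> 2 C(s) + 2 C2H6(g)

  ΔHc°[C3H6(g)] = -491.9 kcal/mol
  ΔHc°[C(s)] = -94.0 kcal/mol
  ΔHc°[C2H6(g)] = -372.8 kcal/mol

ΔH = -50.2 kcal/mol

With combustion enthalpies, reactants minus products:
= [2·(-491.9)] − [2·(-94.0) + 2·(-372.8)]
= -50.2 kcal/mol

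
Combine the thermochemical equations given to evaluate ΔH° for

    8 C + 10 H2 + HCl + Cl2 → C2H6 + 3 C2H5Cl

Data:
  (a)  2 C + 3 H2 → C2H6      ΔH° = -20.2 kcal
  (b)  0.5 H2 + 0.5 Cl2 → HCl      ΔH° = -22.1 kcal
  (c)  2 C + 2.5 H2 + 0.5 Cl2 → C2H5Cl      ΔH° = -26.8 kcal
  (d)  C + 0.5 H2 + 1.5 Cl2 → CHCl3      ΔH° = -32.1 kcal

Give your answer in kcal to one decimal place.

ΔH° = -78.5 kcal

(a) as written: -20.2 kcal
(b) reversed: +22.1 kcal
(c) × 3: (3)·(-26.8) = -80.4 kcal
(d): not needed.
ΔH° = (-20.2) + (+22.1) + (-80.4) = -78.5 kcal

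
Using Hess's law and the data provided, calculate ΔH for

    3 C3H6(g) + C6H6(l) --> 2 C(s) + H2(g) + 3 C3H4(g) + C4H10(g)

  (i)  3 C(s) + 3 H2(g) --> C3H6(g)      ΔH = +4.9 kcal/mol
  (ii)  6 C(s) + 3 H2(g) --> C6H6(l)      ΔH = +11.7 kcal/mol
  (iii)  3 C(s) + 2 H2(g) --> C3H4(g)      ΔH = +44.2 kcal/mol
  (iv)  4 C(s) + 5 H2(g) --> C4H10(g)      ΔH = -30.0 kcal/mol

ΔH = 76.2 kcal/mol

(i) reversed and × 3 (reverse to put C3H6(g) on the reactant side; scale by 3 for the 3 C3H6(g)): (-3)·(+4.9) = -14.7 kcal/mol
(ii) reversed (reverse to put C6H6(l) on the reactant side): -11.7 kcal/mol
(iii) × 3 (×3 to match 3 C3H4(g) in the target): (3)·(+44.2) = +132.6 kcal/mol
(iv) as written (C4H10(g) already on the product side): -30.0 kcal/mol
By Hess's law, ΔH = (-14.7) + (-11.7) + (+132.6) + (-30.0) = 76.2 kcal/mol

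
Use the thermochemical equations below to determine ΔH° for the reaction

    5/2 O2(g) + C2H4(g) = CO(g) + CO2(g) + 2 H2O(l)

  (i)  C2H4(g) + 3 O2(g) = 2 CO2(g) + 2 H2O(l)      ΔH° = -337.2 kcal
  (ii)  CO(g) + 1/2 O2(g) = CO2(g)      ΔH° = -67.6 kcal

(i) as written (C2H4(g) already on the reactant side): -337.2 kcal
(ii) reversed (reverse to put CO(g) on the product side): +67.6 kcal
Since enthalpy is a state function, ΔH° = (1)·(-337.2) + (-1)·(-67.6) = -269.6 kcal

ΔH° = -269.6 kcal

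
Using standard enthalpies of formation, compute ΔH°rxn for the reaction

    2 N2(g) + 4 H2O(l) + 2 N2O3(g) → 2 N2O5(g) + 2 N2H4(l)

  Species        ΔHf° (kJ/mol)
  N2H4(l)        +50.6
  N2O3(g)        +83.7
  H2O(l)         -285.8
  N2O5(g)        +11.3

ΔH°rxn = 1099.6 kJ/mol

ΔH°rxn = Σ nΔHf°(products) − Σ nΔHf°(reactants).
Products: 2·(+11.3) + 2·(+50.6) = +123.8
Reactants: 2·(+0.0) + 4·(-285.8) + 2·(+83.7) = -975.8
ΔH°rxn = (+123.8) − (-975.8) = 1099.6 kJ/mol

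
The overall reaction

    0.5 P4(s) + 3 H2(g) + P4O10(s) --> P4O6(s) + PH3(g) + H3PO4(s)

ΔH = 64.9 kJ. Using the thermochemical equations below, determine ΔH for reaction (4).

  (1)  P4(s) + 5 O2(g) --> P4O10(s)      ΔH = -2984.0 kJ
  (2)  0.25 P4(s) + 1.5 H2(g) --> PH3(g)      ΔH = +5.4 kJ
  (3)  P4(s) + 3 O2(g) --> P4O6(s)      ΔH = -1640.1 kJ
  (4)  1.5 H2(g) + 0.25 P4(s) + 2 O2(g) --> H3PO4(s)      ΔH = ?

ΔH = -1284.4 kJ

(1) reversed (P4O10(s) must end up as a reactant): +2984.0 kJ
(2) as written (PH3(g) already on the product side): +5.4 kJ
(3) as written (P4O6(s) already on the product side): -1640.1 kJ
(4) as written (H3PO4(s) already on the product side): contributes x
+64.9 = (+2984.0) + (+5.4) + (-1640.1) + x
x = (+64.9 − (+1349.3)) / (1) = -1284.4 kJ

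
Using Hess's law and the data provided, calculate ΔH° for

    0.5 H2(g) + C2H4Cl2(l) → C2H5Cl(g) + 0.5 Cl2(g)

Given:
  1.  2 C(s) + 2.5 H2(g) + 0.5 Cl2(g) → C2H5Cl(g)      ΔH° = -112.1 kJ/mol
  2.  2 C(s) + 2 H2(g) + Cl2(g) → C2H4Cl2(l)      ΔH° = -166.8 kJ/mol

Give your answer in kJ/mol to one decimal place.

eq. 1 as written (C2H5Cl(g) already on the product side): -112.1 kJ/mol
eq. 2 reversed (reverse to put C2H4Cl2(l) on the reactant side): +166.8 kJ/mol
Summing the manipulated equations, ΔH° = (1)·(-112.1) + (-1)·(-166.8) = 54.7 kJ/mol

ΔH° = 54.7 kJ/mol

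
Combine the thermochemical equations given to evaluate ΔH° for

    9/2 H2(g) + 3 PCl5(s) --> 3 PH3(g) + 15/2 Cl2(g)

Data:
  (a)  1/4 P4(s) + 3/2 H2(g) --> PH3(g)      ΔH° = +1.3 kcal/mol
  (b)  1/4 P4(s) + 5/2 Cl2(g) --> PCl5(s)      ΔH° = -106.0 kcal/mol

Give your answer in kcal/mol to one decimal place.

(a) × 3 (scale by 3 for the 3 PH3(g)): (3)·(+1.3) = +3.9 kcal/mol
(b) reversed and × 3 (PCl5(s) must end up as a reactant; ×3 to match 3 PCl5(s) in the target): (-3)·(-106.0) = +318.0 kcal/mol
Combining the equations, ΔH° = (3)·(+1.3) + (-3)·(-106.0) = 321.9 kcal/mol

ΔH° = 321.9 kcal/mol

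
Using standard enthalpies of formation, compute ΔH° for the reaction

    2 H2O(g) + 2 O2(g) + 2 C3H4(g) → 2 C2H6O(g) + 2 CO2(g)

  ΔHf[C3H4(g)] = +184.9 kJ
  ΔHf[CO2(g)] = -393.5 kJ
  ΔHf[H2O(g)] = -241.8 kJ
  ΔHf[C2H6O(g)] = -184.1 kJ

ΔH°rxn = Σ nΔHf°(products) − Σ nΔHf°(reactants).
Products: 2·(-184.1) + 2·(-393.5) = -1155.2
Reactants: 2·(-241.8) + 2·(+0.0) + 2·(+184.9) = -113.8
ΔH° = (-1155.2) − (-113.8) = -1041.4 kJ

ΔH° = -1041.4 kJ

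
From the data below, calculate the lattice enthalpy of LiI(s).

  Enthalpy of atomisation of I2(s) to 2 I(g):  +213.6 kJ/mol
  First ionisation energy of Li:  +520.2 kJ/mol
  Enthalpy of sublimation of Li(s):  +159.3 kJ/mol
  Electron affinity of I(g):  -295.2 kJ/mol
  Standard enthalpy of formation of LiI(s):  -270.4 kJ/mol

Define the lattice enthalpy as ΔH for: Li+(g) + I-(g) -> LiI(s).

U = -761.5 kJ/mol

ΔHf° = 1·ΔHsub + 1·(ΣIE) + 1/2·D(I2) + 1·EA + U
-270.4 = 1·(+159.3) + 1·(+520.2) + 1/2·(+213.6) + 1·(-295.2) + U
U = -270.4 − (+491.1) = -761.5 kJ/mol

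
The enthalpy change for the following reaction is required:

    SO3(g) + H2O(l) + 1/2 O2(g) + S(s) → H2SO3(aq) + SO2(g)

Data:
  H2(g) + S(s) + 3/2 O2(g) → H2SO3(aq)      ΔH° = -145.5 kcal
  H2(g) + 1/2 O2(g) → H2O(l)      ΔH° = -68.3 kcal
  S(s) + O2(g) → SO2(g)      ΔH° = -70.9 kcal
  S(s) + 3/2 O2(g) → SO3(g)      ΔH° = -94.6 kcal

equation 1 as written: -145.5 kcal
equation 2 reversed: +68.3 kcal
equation 3 as written: -70.9 kcal
equation 4 reversed: +94.6 kcal
ΔH° = (-145.5) + (+68.3) + (-70.9) + (+94.6) = -53.5 kcal

ΔH° = -53.5 kcal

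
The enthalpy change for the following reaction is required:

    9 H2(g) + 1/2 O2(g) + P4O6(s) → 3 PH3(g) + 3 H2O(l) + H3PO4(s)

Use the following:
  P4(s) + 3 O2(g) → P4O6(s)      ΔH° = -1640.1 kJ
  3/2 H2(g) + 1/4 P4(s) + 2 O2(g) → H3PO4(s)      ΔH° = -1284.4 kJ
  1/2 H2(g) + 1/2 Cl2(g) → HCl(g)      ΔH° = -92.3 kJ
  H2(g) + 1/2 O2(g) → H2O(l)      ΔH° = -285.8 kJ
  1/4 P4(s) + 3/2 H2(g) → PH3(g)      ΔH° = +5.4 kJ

ΔH° = -485.5 kJ

equation 1 reversed: +1640.1 kJ
equation 2 as written: -1284.4 kJ
equation 3: not needed.
equation 4 × 3: (3)·(-285.8) = -857.4 kJ
equation 5 × 3: (3)·(+5.4) = +16.2 kJ
ΔH° = (-1)·(-1640.1) + (1)·(-1284.4) + (3)·(-285.8) + (3)·(+5.4) = -485.5 kJ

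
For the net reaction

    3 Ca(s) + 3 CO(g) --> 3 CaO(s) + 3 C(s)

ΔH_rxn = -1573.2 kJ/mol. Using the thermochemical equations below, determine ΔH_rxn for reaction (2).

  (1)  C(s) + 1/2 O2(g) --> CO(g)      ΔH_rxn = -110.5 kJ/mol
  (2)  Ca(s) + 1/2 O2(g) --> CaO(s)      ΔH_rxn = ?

ΔH_rxn = -634.9 kJ/mol

(1) reversed and × 3: (-3)·(-110.5) = +331.5 kJ/mol
(2) × 3: contributes 3·x
-1573.2 = (+331.5) + 3·x
x = (-1573.2 − (+331.5)) / (3) = -634.9 kJ/mol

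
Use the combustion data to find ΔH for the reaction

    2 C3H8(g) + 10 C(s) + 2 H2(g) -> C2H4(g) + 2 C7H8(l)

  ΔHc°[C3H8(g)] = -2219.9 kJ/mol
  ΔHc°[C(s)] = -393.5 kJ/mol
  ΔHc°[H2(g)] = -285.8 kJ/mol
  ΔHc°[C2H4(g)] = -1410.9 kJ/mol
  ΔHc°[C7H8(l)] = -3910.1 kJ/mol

Using ΔH = Σ nΔHc°(reactants) − Σ nΔHc°(products):
= [2·(-2219.9) + 10·(-393.5) + 2·(-285.8)] − [1·(-1410.9) + 2·(-3910.1)]
= 284.7 kJ/mol

ΔH = 284.7 kJ/mol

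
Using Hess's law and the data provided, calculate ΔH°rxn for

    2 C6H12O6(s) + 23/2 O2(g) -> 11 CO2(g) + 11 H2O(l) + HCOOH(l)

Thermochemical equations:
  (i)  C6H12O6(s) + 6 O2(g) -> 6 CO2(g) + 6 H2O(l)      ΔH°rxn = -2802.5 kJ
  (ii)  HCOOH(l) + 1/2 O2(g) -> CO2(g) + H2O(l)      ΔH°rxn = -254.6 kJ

ΔH°rxn = -5350.4 kJ

(i) × 2: (2)·(-2802.5) = -5605.0 kJ
(ii) reversed: +254.6 kJ
ΔH°rxn = (-5605.0) + (+254.6) = -5350.4 kJ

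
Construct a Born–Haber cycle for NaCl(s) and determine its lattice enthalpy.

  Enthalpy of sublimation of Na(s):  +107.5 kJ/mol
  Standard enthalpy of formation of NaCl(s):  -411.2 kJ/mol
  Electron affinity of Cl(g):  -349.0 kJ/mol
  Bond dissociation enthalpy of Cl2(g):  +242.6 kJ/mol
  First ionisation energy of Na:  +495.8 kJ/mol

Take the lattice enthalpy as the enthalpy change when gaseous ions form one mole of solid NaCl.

U = -786.8 kJ/mol

ΔHf° = 1·ΔHsub + 1·(ΣIE) + 1/2·D(Cl2) + 1·EA + U
-411.2 = 1·(+107.5) + 1·(+495.8) + 1/2·(+242.6) + 1·(-349.0) + U
U = -411.2 − (+375.6) = -786.8 kJ/mol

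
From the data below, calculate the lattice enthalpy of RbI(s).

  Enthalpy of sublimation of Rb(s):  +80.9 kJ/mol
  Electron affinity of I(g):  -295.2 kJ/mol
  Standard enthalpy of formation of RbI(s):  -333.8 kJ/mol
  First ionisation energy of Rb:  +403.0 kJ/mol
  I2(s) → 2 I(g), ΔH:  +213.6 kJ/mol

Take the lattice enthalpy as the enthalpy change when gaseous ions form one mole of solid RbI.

U = -629.3 kJ/mol

ΔHf° = 1·ΔHsub + 1·(ΣIE) + 1/2·D(I2) + 1·EA + U
-333.8 = 1·(+80.9) + 1·(+403.0) + 1/2·(+213.6) + 1·(-295.2) + U
U = -333.8 − (+295.5) = -629.3 kJ/mol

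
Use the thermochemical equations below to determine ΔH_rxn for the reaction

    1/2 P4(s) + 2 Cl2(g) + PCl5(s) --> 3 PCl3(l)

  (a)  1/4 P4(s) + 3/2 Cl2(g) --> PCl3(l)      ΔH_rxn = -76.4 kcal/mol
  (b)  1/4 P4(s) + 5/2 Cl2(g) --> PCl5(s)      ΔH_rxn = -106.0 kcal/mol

ΔH_rxn = -123.2 kcal/mol

(a) × 3: (3)·(-76.4) = -229.2 kcal/mol
(b) reversed: +106.0 kcal/mol
ΔH_rxn = (3)·(-76.4) + (-1)·(-106.0) = -123.2 kcal/mol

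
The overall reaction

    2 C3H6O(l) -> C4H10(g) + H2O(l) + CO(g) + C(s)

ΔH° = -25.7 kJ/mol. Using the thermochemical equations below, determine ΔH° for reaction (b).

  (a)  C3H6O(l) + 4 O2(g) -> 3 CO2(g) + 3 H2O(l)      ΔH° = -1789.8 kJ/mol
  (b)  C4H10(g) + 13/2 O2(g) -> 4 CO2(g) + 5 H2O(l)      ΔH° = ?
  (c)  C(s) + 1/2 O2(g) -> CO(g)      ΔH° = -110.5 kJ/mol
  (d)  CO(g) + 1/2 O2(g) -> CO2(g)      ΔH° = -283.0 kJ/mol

ΔH° = -2877.4 kJ/mol

(a) × 2: (2)·(-1789.8) = -3579.6 kJ/mol
(b) reversed: contributes −x
(c) reversed: +110.5 kJ/mol
(d) reversed and × 2: (-2)·(-283.0) = +566.0 kJ/mol
-25.7 = (-3579.6) + (+110.5) + (+566.0) − x
x = (-25.7 − (-2903.1)) / (-1) = -2877.4 kJ/mol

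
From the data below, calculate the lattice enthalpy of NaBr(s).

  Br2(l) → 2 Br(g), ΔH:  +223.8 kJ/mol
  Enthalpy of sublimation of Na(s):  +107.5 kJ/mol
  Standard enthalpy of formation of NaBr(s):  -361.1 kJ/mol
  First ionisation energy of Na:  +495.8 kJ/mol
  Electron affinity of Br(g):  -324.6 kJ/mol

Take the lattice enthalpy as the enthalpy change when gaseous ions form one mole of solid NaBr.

U = -751.7 kJ/mol

ΔHf° = 1·ΔHsub + 1·(ΣIE) + 1/2·D(Br2) + 1·EA + U
-361.1 = 1·(+107.5) + 1·(+495.8) + 1/2·(+223.8) + 1·(-324.6) + U
U = -361.1 − (+390.6) = -751.7 kJ/mol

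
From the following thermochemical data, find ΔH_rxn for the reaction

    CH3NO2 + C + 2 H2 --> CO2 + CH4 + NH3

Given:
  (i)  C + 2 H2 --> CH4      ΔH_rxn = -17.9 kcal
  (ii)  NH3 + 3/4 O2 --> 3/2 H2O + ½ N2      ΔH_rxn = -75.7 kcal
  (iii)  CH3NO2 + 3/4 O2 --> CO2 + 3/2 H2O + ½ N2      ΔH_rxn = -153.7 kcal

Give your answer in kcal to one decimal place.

(i) as written: -17.9 kcal
(ii) reversed: +75.7 kcal
(iii) as written: -153.7 kcal
ΔH_rxn = (1)·(-17.9) + (-1)·(-75.7) + (1)·(-153.7) = -95.9 kcal

ΔH_rxn = -95.9 kcal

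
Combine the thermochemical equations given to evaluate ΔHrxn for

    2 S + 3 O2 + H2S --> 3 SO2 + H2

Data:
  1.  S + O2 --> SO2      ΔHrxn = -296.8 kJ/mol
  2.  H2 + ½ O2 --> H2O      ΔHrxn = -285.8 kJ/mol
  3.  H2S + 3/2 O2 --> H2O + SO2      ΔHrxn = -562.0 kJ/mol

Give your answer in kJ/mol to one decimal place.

eq. 1 × 2: (2)·(-296.8) = -593.6 kJ/mol
eq. 2 reversed: +285.8 kJ/mol
eq. 3 as written: -562.0 kJ/mol
Since enthalpy is a state function, ΔHrxn = (-593.6) + (+285.8) + (-562.0) = -869.8 kJ/mol

ΔHrxn = -869.8 kJ/mol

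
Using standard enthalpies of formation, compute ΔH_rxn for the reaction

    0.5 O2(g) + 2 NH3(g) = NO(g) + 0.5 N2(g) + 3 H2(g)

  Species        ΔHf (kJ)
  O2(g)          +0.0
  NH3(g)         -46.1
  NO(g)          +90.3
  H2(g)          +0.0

ΔH_rxn = 182.5 kJ

ΔH°rxn = Σ nΔHf°(products) − Σ nΔHf°(reactants).
Products: 1·(+90.3) + 1/2·(+0.0) + 3·(+0.0) = +90.3
Reactants: 1/2·(+0.0) + 2·(-46.1) = -92.2
ΔH_rxn = (+90.3) − (-92.2) = 182.5 kJ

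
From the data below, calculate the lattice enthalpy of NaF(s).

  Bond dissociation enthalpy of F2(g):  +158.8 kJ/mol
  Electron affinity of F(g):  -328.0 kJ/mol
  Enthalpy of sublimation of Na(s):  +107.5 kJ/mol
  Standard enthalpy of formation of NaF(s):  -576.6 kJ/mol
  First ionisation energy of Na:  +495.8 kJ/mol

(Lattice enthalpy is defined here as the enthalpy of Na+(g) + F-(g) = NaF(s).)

ΔHf° = 1·ΔHsub + 1·(ΣIE) + 1/2·D(F2) + 1·EA + U
-576.6 = 1·(+107.5) + 1·(+495.8) + 1/2·(+158.8) + 1·(-328.0) + U
U = -576.6 − (+354.7) = -931.3 kJ/mol

U = -931.3 kJ/mol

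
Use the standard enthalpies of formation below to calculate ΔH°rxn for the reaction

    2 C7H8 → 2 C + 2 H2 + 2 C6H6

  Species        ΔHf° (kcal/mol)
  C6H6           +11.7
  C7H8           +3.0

Products: 2·(+0.0) + 2·(+0.0) + 2·(+11.7) = +23.4
Reactants: 2·(+3.0) = +6.0
ΔH°rxn = (+23.4) − (+6.0) = 17.4 kcal/mol

ΔH°rxn = 17.4 kcal/mol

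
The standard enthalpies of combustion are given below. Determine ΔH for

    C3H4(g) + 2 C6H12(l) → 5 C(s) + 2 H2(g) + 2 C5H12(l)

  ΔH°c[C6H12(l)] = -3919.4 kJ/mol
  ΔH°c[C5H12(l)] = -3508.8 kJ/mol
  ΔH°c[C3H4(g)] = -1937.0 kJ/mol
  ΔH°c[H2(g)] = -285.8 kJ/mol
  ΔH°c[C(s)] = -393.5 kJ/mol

ΔH = -219.1 kJ/mol

Using ΔH = Σ nΔHc°(reactants) − Σ nΔHc°(products):
= [1·(-1937.0) + 2·(-3919.4)] − [5·(-393.5) + 2·(-285.8) + 2·(-3508.8)]
= -219.1 kJ/mol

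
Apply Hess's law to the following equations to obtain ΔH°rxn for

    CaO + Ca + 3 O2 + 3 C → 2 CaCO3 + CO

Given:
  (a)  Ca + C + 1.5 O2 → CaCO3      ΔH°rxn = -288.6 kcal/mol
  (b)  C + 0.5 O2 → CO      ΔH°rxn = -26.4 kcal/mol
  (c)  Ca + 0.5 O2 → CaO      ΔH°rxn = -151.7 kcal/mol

ΔH°rxn = -451.9 kcal/mol

(a) × 2 (×2 to match 2 CaCO3 in the target): (2)·(-288.6) = -577.2 kcal/mol
(b) as written (CO already on the product side): -26.4 kcal/mol
(c) reversed (reverse to put CaO on the reactant side): +151.7 kcal/mol
Combining the equations, ΔH°rxn = (-577.2) + (-26.4) + (+151.7) = -451.9 kcal/mol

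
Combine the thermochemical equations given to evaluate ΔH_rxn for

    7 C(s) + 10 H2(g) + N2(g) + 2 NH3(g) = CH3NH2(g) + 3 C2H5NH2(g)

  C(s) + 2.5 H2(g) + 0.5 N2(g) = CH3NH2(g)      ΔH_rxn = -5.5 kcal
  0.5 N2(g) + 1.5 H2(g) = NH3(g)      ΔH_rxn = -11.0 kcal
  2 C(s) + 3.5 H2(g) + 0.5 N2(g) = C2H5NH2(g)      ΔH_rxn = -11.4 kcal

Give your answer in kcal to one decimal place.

ΔH_rxn = -17.7 kcal

equation 1 as written (CH3NH2(g) already on the product side): -5.5 kcal
equation 2 reversed and × 2 (NH3(g) must end up as a reactant; scale by 2 for the 2 NH3(g)): (-2)·(-11.0) = +22.0 kcal
equation 3 × 3 (×3 to match 3 C2H5NH2(g) in the target): (3)·(-11.4) = -34.2 kcal
By Hess's law, ΔH_rxn = (-5.5) + (+22.0) + (-34.2) = -17.7 kcal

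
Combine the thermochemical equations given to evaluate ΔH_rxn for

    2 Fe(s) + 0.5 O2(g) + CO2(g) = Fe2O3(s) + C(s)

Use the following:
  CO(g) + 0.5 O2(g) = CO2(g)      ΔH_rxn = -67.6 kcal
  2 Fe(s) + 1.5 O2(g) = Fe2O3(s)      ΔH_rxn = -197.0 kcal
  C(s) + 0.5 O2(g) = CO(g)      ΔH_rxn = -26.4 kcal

ΔH_rxn = -103.0 kcal

equation 1 reversed: +67.6 kcal
equation 2 as written: -197.0 kcal
equation 3 reversed: +26.4 kcal
ΔH_rxn = (+67.6) + (-197.0) + (+26.4) = -103.0 kcal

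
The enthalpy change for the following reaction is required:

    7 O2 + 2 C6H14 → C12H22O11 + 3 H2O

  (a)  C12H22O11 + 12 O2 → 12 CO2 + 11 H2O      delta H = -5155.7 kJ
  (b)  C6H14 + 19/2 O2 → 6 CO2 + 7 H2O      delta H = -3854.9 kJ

(a) reversed: +5155.7 kJ
(b) × 2: (2)·(-3854.9) = -7709.8 kJ
delta H = (-1)·(-5155.7) + (2)·(-3854.9) = -2554.1 kJ

delta H = -2554.1 kJ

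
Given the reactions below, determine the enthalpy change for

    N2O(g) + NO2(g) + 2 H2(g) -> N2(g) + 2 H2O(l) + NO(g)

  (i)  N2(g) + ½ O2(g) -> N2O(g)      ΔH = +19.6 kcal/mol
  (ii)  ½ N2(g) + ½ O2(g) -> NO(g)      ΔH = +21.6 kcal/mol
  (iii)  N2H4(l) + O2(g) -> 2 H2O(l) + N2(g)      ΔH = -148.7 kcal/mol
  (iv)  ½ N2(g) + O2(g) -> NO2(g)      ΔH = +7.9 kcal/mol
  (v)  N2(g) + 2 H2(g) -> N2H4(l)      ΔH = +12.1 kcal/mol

(i) reversed (reverse to put N2O(g) on the reactant side): -19.6 kcal/mol
(ii) as written (NO(g) already on the product side): +21.6 kcal/mol
(iii) as written (H2O(l) already on the product side): -148.7 kcal/mol
(iv) reversed (reverse to put NO2(g) on the reactant side): -7.9 kcal/mol
(v) as written (H2(g) already on the reactant side): +12.1 kcal/mol
By Hess's law, ΔH = (-19.6) + (+21.6) + (-148.7) + (-7.9) + (+12.1) = -142.5 kcal/mol

ΔH = -142.5 kcal/mol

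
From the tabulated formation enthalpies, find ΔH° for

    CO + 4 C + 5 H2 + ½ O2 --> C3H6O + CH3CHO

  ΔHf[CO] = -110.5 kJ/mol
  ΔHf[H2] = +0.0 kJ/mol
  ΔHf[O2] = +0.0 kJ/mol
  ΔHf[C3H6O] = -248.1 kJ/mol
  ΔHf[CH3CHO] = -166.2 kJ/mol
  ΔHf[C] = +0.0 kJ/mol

Products: 1·(-248.1) + 1·(-166.2) = -414.3
Reactants: 1·(-110.5) + 4·(+0.0) + 5·(+0.0) + 1/2·(+0.0) = -110.5
ΔH° = (-414.3) − (-110.5) = -303.8 kJ/mol

ΔH° = -303.8 kJ/mol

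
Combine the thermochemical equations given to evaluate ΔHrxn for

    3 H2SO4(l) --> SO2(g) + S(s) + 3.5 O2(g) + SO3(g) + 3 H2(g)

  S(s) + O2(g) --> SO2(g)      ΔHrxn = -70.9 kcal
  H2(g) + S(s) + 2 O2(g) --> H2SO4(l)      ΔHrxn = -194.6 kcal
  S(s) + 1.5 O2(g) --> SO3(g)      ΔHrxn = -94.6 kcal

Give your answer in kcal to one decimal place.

equation 1 as written (SO2(g) already on the product side): -70.9 kcal
equation 2 reversed and × 3 (reverse to put H2SO4(l) on the reactant side; scale by 3 for the 3 H2SO4(l)): (-3)·(-194.6) = +583.8 kcal
equation 3 as written (SO3(g) already on the product side): -94.6 kcal
ΔHrxn = (1)·(-70.9) + (-3)·(-194.6) + (1)·(-94.6) = 418.3 kcal

ΔHrxn = 418.3 kcal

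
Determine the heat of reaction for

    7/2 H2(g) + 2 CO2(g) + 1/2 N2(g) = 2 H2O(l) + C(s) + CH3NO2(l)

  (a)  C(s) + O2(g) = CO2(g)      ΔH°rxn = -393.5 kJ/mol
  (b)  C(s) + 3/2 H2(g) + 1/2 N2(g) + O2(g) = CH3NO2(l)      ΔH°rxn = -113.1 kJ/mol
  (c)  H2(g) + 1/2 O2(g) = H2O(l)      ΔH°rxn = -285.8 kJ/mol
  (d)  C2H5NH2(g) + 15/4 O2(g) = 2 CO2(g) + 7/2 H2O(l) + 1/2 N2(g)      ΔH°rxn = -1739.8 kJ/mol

(a) reversed and × 2: (-2)·(-393.5) = +787.0 kJ/mol
(b) as written (CH3NO2(l) already on the product side): -113.1 kJ/mol
(c) × 2: (2)·(-285.8) = -571.6 kJ/mol
(d): not needed (C2H5NH2(g) appears nowhere else).
ΔH°rxn = (-2)·(-393.5) + (1)·(-113.1) + (2)·(-285.8) = 102.3 kJ/mol

ΔH°rxn = 102.3 kJ/mol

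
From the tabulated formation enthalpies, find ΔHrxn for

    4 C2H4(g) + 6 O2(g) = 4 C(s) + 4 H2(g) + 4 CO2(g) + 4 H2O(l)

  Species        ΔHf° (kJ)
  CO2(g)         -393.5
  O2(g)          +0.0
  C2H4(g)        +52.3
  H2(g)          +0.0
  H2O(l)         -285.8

ΔH°rxn = Σ nΔHf°(products) − Σ nΔHf°(reactants).
Products: 4·(+0.0) + 4·(+0.0) + 4·(-393.5) + 4·(-285.8) = -2717.2
Reactants: 4·(+52.3) + 6·(+0.0) = +209.2
ΔHrxn = (-2717.2) − (+209.2) = -2926.4 kJ

ΔHrxn = -2926.4 kJ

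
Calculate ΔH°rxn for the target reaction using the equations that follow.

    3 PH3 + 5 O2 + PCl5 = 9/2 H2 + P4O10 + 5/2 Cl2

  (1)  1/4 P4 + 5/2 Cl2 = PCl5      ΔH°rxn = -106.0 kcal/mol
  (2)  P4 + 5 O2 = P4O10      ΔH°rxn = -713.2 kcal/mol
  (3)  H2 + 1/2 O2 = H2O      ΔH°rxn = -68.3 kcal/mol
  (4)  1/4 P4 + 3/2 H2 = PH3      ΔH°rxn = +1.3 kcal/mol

(1) reversed (reverse to put PCl5 on the reactant side): +106.0 kcal/mol
(2) as written (P4O10 already on the product side): -713.2 kcal/mol
(3): not needed (H2O appears nowhere else).
(4) reversed and × 3 (PH3 must end up as a reactant; scale by 3 for the 3 PH3): (-3)·(+1.3) = -3.9 kcal/mol
ΔH°rxn = (+106.0) + (-713.2) + (-3.9) = -611.1 kcal/mol

ΔH°rxn = -611.1 kcal/mol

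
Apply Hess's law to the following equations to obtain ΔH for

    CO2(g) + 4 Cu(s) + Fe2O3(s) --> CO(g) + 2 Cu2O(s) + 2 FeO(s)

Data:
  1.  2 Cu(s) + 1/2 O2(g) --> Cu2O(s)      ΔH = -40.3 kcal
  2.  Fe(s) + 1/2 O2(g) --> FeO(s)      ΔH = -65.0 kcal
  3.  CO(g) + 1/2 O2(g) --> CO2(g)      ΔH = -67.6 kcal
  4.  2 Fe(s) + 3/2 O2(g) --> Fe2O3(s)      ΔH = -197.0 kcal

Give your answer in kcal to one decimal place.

eq. 1 × 2 (×2 to match 2 Cu2O(s) in the target): (2)·(-40.3) = -80.6 kcal
eq. 2 × 2 (×2 to match 2 FeO(s) in the target): (2)·(-65.0) = -130.0 kcal
eq. 3 reversed (CO(g) must end up as a product): +67.6 kcal
eq. 4 reversed (Fe2O3(s) must end up as a reactant): +197.0 kcal
ΔH = (-80.6) + (-130.0) + (+67.6) + (+197.0) = 54.0 kcal

ΔH = 54.0 kcal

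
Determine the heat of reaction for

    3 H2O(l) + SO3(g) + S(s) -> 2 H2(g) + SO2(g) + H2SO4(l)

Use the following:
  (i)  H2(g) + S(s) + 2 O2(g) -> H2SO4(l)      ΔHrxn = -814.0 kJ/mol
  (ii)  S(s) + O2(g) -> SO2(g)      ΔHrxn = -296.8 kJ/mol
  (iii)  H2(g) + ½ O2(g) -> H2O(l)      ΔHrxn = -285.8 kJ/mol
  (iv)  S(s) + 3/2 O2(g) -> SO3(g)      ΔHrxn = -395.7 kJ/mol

(i) as written: -814.0 kJ/mol
(ii) as written: -296.8 kJ/mol
(iii) reversed and × 3: (-3)·(-285.8) = +857.4 kJ/mol
(iv) reversed: +395.7 kJ/mol
By Hess's law, ΔHrxn = (1)·(-814.0) + (1)·(-296.8) + (-3)·(-285.8) + (-1)·(-395.7) = 142.3 kJ/mol

ΔHrxn = 142.3 kJ/mol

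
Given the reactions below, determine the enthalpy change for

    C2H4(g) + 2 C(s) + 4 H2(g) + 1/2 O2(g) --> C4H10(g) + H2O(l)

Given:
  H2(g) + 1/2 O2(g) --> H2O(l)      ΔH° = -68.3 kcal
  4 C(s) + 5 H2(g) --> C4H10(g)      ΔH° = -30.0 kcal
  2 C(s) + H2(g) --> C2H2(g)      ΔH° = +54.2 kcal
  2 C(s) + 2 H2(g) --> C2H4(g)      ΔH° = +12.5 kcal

ΔH° = -110.8 kcal

equation 1 as written (H2O(l) already on the product side): -68.3 kcal
equation 2 as written (C4H10(g) already on the product side): -30.0 kcal
equation 3: not needed (C2H2(g) appears nowhere else).
equation 4 reversed (C2H4(g) must end up as a reactant): -12.5 kcal
Combining the equations, ΔH° = (-68.3) + (-30.0) + (-12.5) = -110.8 kcal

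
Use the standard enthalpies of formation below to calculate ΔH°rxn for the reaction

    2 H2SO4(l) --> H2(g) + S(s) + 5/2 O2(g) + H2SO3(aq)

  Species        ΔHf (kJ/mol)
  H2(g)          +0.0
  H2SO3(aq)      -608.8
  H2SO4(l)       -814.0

Products: 1·(+0.0) + 1·(+0.0) + 5/2·(+0.0) + 1·(-608.8) = -608.8
Reactants: 2·(-814.0) = -1628.0
ΔH°rxn = (-608.8) − (-1628.0) = 1019.2 kJ/mol

ΔH°rxn = 1019.2 kJ/mol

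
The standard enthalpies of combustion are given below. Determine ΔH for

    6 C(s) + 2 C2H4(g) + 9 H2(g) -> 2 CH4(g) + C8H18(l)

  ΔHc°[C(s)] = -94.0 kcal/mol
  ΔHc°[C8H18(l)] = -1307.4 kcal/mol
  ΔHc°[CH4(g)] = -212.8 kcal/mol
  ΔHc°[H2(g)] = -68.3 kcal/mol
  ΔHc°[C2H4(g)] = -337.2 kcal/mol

Using ΔH = Σ nΔHc°(reactants) − Σ nΔHc°(products):
= [6·(-94.0) + 2·(-337.2) + 9·(-68.3)] − [2·(-212.8) + 1·(-1307.4)]
= -120.1 kcal/mol

ΔH = -120.1 kcal/mol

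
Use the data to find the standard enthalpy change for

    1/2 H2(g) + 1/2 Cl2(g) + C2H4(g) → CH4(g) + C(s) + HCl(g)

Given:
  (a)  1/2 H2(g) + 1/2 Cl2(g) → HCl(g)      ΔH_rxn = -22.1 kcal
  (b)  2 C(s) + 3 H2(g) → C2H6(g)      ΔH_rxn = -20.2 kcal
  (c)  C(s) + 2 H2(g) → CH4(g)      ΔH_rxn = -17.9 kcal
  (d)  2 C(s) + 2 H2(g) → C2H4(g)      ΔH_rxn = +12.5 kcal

ΔH_rxn = -52.5 kcal

(a) as written: -22.1 kcal
(b): not needed.
(c) as written: -17.9 kcal
(d) reversed: -12.5 kcal
Summing the manipulated equations, ΔH_rxn = (-22.1) + (-17.9) + (-12.5) = -52.5 kcal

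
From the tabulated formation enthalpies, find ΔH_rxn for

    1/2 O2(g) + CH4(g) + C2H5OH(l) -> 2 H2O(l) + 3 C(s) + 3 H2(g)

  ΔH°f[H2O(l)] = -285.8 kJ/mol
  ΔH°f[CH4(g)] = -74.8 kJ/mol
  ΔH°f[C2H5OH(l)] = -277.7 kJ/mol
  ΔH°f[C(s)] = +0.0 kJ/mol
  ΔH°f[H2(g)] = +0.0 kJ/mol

Products: 2·(-285.8) + 3·(+0.0) + 3·(+0.0) = -571.6
Reactants: 1/2·(+0.0) + 1·(-74.8) + 1·(-277.7) = -352.5
ΔH_rxn = (-571.6) − (-352.5) = -219.1 kJ/mol

ΔH_rxn = -219.1 kJ/mol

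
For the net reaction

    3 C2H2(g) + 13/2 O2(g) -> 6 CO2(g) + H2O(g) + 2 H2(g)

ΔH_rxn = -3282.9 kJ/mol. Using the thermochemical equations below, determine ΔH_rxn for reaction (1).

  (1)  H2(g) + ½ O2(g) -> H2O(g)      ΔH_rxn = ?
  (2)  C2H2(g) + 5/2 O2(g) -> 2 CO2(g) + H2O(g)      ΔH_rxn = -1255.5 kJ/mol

ΔH_rxn = -241.8 kJ/mol

(1) reversed and × 2 (H2(g) must end up as a product; scale by 2 for the 2 H2(g)): contributes −2·x
(2) × 3 (×3 to match 3 C2H2(g) in the target): (3)·(-1255.5) = -3766.5 kJ/mol
-3282.9 = (-3766.5) − 2·x
x = (-3282.9 − (-3766.5)) / (-2) = -241.8 kJ/mol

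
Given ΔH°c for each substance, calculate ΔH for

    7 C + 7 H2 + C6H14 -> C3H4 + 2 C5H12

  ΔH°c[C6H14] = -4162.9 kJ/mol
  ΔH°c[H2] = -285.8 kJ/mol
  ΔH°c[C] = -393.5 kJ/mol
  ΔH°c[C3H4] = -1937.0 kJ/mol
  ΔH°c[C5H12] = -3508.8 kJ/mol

Using ΔH = Σ nΔHc°(reactants) − Σ nΔHc°(products):
= [7·(-393.5) + 7·(-285.8) + 1·(-4162.9)] − [1·(-1937.0) + 2·(-3508.8)]
= 36.6 kJ/mol

ΔH = 36.6 kJ/mol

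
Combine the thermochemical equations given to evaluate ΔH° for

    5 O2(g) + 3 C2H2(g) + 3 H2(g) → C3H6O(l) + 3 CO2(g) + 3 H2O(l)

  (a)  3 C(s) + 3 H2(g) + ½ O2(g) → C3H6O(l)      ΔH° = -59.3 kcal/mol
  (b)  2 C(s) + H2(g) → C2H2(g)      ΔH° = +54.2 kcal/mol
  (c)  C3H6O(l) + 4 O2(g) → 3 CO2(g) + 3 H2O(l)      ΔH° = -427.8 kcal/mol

(a) × 2: (2)·(-59.3) = -118.6 kcal/mol
(b) reversed and × 3: (-3)·(+54.2) = -162.6 kcal/mol
(c) as written: -427.8 kcal/mol
Combining the equations, ΔH° = (2)·(-59.3) + (-3)·(+54.2) + (1)·(-427.8) = -709.0 kcal/mol

ΔH° = -709.0 kcal/mol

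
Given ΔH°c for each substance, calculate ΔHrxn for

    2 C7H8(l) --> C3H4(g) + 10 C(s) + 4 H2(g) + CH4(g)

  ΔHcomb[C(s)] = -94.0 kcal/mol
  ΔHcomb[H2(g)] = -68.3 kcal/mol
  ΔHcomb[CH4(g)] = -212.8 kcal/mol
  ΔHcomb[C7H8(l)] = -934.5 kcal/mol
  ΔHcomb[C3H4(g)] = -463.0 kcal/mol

ΔHrxn = 20.0 kcal/mol

With combustion enthalpies, reactants minus products:
= [2·(-934.5)] − [1·(-463.0) + 10·(-94.0) + 4·(-68.3) + 1·(-212.8)]
= 20.0 kcal/mol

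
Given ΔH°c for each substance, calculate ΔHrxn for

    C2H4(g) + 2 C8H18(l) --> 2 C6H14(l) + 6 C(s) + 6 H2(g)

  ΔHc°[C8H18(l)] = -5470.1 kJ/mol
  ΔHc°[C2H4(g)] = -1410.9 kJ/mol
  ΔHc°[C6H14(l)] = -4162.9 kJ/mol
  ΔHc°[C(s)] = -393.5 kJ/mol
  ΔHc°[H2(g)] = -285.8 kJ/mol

ΔHrxn = 50.5 kJ/mol

Using ΔH = Σ nΔHc°(reactants) − Σ nΔHc°(products):
= [1·(-1410.9) + 2·(-5470.1)] − [2·(-4162.9) + 6·(-393.5) + 6·(-285.8)]
= 50.5 kJ/mol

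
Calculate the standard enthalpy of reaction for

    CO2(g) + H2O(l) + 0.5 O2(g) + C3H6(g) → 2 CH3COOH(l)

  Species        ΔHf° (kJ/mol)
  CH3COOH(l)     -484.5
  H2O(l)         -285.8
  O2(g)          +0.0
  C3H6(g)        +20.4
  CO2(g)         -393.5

ΔH°rxn = Σ nΔHf°(products) − Σ nΔHf°(reactants).
Products: 2·(-484.5) = -969.0
Reactants: 1·(-393.5) + 1·(-285.8) + 1/2·(+0.0) + 1·(+20.4) = -658.9
ΔH_rxn = (-969.0) − (-658.9) = -310.1 kJ/mol

ΔH_rxn = -310.1 kJ/mol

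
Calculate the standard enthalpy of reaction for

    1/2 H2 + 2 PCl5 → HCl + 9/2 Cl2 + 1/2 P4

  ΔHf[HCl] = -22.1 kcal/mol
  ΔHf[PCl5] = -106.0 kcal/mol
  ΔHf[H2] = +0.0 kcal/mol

ΔH°rxn = 189.9 kcal/mol

Products: 1·(-22.1) + 9/2·(+0.0) + 1/2·(+0.0) = -22.1
Reactants: 1/2·(+0.0) + 2·(-106.0) = -212.0
ΔH°rxn = (-22.1) − (-212.0) = 189.9 kcal/mol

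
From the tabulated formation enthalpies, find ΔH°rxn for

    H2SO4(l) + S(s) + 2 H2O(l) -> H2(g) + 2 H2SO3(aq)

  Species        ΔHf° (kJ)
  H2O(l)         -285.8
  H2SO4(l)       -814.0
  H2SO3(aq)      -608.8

Products: 1·(+0.0) + 2·(-608.8) = -1217.6
Reactants: 1·(-814.0) + 1·(+0.0) + 2·(-285.8) = -1385.6
ΔH°rxn = (-1217.6) − (-1385.6) = 168.0 kJ

ΔH°rxn = 168.0 kJ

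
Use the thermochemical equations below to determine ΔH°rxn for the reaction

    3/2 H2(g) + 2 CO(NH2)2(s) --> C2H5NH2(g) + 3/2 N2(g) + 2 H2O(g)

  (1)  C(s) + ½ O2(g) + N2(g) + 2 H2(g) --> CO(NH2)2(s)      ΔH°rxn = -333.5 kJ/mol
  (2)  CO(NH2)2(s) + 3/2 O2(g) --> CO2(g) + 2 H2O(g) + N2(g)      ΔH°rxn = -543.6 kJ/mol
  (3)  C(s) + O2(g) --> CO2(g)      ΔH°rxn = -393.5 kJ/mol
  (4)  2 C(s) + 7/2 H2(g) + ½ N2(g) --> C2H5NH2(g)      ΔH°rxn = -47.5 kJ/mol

(1) reversed: +333.5 kJ/mol
(2) as written (H2O(g) already on the product side): -543.6 kJ/mol
(3) reversed: +393.5 kJ/mol
(4) as written (C2H5NH2(g) already on the product side): -47.5 kJ/mol
ΔH°rxn = (-1)·(-333.5) + (1)·(-543.6) + (-1)·(-393.5) + (1)·(-47.5) = 135.9 kJ/mol

ΔH°rxn = 135.9 kJ/mol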